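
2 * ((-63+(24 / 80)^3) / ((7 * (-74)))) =62973 / 259000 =0.24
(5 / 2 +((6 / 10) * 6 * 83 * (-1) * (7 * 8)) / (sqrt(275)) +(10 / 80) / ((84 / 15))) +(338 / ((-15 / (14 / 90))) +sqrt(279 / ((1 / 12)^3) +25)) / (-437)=-83664 * sqrt(11) / 275- sqrt(482137) / 437 +167190859 / 66074400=-1008.08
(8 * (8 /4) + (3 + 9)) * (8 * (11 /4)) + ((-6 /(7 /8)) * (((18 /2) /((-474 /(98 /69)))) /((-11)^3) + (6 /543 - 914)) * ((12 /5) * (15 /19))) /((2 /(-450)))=-155517265547542664 /58218793171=-2671255.40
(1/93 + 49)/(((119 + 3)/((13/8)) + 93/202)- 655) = -11969308/141515217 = -0.08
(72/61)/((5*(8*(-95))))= -9/28975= -0.00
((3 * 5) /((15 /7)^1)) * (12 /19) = 84 /19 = 4.42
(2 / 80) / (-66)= -1 / 2640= -0.00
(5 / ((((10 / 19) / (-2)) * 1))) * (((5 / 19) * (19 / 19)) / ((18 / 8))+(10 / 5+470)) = -80732 / 9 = -8970.22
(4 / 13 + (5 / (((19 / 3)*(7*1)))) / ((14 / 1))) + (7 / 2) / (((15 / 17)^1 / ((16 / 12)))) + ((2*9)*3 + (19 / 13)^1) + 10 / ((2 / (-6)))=33839453 / 1089270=31.07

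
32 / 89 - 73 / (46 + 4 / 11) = -55147 / 45390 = -1.21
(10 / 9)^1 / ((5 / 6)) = 4 / 3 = 1.33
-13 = -13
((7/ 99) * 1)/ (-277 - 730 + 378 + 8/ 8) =-7/ 62172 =-0.00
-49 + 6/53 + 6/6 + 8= -2114/53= -39.89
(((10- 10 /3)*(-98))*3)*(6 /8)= -1470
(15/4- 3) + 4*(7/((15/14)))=26.88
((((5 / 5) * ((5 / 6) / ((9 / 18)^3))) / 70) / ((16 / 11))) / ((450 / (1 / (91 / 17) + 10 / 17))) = 0.00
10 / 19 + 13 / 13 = 29 / 19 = 1.53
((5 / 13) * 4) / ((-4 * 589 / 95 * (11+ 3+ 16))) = -5 / 2418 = -0.00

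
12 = 12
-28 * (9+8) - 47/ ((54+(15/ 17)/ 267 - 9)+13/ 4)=-476.97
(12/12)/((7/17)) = 17/7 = 2.43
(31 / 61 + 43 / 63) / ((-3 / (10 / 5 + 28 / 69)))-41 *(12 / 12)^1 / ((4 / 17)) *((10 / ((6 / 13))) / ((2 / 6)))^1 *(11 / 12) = -132159454141 / 12728016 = -10383.35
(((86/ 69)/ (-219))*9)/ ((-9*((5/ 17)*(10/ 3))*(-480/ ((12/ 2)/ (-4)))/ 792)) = 24123/ 1679000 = 0.01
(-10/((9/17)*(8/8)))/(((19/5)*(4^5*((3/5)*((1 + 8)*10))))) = -425/4727808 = -0.00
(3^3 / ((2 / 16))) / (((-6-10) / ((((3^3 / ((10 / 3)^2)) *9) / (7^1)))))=-59049 / 1400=-42.18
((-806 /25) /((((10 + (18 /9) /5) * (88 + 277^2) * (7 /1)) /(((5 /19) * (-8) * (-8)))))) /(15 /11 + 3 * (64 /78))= -10912 /429885659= -0.00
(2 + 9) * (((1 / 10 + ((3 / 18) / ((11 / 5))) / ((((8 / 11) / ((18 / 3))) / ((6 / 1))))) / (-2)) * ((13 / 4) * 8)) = -11011 / 20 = -550.55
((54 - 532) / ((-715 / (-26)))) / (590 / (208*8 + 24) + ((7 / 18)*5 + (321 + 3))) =-7261776 / 136319095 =-0.05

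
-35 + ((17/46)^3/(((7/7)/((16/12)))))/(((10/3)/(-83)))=-8924679/243340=-36.68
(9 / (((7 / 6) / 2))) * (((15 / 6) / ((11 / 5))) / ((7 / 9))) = 12150 / 539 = 22.54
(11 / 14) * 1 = 11 / 14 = 0.79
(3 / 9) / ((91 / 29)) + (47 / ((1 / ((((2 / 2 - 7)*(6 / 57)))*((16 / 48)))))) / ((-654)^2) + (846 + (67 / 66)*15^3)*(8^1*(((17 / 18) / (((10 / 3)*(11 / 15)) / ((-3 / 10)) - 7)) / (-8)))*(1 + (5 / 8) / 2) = 18615712922805533 / 53233677072576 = 349.70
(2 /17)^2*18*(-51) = -216 /17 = -12.71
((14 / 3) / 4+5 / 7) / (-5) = -79 / 210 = -0.38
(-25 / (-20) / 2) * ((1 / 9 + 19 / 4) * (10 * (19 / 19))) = 4375 / 144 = 30.38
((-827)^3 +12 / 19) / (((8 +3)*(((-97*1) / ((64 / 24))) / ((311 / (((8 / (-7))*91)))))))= -3342185249515 / 790647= -4227152.26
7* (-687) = -4809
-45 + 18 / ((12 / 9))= -63 / 2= -31.50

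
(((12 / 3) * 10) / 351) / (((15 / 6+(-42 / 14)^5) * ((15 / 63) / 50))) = -5600 / 56277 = -0.10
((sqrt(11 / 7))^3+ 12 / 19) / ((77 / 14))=24 / 209+ 2 * sqrt(77) / 49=0.47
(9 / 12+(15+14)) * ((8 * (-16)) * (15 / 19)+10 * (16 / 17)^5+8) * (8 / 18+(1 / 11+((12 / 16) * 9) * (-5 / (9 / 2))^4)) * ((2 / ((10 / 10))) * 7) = -148919441319572 / 385616457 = -386185.39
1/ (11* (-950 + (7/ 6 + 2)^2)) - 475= -176808811/ 372229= -475.00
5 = 5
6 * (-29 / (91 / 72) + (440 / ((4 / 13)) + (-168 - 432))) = 440652 / 91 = 4842.33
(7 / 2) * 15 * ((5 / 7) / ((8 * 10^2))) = 0.05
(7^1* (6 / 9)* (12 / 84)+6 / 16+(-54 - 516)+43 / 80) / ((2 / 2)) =-136421 / 240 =-568.42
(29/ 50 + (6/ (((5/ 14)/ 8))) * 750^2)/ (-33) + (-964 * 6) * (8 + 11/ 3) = -3891342029/ 1650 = -2358389.11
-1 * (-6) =6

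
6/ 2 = 3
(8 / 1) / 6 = 1.33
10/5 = 2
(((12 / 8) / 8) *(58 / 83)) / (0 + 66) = 29 / 14608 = 0.00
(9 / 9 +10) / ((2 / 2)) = 11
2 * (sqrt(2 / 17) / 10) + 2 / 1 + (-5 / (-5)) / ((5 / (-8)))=sqrt(34) / 85 + 2 / 5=0.47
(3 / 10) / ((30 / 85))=17 / 20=0.85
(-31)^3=-29791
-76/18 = -4.22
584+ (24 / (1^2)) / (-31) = 18080 / 31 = 583.23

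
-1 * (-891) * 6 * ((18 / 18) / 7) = 5346 / 7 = 763.71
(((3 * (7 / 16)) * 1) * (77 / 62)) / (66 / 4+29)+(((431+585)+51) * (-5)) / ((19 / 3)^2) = -309517329 / 2327728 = -132.97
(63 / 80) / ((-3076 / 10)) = -63 / 24608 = -0.00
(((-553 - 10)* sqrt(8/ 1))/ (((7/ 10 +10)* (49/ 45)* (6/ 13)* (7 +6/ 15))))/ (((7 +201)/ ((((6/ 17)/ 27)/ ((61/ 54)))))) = -633375* sqrt(2)/ 402337334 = -0.00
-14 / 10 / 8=-7 / 40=-0.18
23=23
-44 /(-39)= 44 /39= 1.13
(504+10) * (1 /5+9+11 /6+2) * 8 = 803896 /15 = 53593.07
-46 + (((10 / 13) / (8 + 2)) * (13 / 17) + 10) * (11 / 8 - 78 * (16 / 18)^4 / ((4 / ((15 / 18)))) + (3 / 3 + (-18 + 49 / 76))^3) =-12638802803387 / 286327872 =-44141.01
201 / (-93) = -67 / 31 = -2.16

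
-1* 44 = -44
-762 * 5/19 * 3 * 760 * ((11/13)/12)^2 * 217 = -83365975/169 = -493289.79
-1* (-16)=16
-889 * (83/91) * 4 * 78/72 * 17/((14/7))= -179197/6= -29866.17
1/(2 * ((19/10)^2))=0.14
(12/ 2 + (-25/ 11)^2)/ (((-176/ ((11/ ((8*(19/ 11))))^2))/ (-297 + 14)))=4205663/ 369664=11.38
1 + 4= 5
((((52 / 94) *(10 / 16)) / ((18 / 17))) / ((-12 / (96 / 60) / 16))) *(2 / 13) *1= -136 / 1269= -0.11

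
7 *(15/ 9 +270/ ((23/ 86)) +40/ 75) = 814471/ 115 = 7082.36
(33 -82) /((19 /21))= -1029 /19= -54.16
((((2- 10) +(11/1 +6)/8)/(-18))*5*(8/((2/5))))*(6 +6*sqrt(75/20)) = 1175/6 +1175*sqrt(15)/12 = 575.06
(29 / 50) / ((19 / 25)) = 29 / 38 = 0.76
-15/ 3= -5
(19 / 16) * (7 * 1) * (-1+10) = 1197 / 16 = 74.81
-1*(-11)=11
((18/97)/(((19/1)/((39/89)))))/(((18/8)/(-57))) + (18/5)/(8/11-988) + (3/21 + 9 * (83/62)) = 102394679531/8476958525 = 12.08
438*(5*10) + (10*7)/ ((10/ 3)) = 21921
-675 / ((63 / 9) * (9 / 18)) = -192.86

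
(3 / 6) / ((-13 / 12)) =-6 / 13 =-0.46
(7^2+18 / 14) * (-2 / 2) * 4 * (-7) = 1408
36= 36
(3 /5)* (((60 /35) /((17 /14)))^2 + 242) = 211542 /1445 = 146.40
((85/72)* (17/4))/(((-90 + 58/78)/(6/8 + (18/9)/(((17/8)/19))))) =-1400035/1336704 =-1.05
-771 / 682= -1.13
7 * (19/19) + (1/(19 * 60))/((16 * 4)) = 510721/72960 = 7.00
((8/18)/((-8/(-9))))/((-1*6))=-1/12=-0.08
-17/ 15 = -1.13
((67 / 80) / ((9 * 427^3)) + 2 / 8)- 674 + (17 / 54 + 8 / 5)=-671.84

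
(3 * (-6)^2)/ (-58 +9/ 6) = -216/ 113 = -1.91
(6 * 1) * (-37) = -222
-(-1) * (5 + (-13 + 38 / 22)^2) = 15981 / 121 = 132.07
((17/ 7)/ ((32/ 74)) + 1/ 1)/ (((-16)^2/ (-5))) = -0.13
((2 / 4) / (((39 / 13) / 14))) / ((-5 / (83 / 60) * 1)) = -581 / 900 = -0.65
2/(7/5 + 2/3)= 30/31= 0.97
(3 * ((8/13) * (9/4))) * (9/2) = 243/13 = 18.69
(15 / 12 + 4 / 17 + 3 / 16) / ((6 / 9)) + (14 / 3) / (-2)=287 / 1632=0.18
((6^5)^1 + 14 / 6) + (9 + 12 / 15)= 116822 / 15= 7788.13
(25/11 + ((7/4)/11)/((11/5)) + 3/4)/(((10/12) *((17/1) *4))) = 2247/41140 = 0.05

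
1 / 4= 0.25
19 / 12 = 1.58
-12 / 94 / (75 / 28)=-56 / 1175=-0.05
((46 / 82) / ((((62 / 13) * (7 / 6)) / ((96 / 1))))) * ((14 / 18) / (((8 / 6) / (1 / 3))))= 1.88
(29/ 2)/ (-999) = -29/ 1998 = -0.01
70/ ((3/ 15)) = 350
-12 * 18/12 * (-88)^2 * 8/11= -101376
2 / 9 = 0.22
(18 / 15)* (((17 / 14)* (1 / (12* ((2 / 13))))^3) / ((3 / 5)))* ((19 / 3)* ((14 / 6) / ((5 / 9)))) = 709631 / 69120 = 10.27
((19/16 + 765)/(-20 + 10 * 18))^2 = 150283081/6553600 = 22.93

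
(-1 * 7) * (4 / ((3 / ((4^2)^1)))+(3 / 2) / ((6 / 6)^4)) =-959 / 6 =-159.83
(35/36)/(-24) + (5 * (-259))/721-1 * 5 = -608405/88992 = -6.84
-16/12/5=-4/15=-0.27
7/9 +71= 646/9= 71.78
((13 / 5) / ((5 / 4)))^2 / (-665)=-2704 / 415625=-0.01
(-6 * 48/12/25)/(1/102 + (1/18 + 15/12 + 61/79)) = -1160352/2523175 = -0.46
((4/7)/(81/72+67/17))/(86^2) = 136/8917727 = 0.00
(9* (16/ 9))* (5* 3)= 240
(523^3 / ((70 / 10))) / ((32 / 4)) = 143055667 / 56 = 2554565.48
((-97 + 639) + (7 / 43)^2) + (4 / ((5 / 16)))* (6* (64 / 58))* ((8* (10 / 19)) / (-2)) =370451961 / 1018799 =363.62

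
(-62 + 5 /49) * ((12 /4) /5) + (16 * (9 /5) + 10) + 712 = 174847 /245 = 713.66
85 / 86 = 0.99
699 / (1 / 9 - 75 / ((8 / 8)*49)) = -308259 / 626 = -492.43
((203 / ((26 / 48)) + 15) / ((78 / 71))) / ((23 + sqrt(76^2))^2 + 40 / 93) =11152467 / 308098154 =0.04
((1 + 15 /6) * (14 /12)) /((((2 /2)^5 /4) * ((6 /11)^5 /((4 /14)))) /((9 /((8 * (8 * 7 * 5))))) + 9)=7891499 /37714788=0.21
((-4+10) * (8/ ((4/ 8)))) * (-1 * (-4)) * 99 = 38016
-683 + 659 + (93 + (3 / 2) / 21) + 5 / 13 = 12641 / 182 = 69.46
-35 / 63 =-5 / 9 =-0.56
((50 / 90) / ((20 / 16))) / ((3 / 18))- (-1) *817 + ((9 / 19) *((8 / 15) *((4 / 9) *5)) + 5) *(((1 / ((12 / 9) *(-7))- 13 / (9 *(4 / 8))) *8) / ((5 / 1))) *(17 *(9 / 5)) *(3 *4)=-17894501 / 1995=-8969.67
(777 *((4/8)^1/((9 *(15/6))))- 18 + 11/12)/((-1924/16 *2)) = -11/14430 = -0.00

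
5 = 5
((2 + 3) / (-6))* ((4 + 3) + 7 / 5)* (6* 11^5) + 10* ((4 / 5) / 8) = -6764141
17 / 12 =1.42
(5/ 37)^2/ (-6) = -25/ 8214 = -0.00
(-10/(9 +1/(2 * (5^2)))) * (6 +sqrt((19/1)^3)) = -9500 * sqrt(19)/451- 3000/451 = -98.47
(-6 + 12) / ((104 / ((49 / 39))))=49 / 676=0.07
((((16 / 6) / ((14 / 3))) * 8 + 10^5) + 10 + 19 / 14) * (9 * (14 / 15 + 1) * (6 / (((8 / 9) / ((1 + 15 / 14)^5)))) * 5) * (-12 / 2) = -202391126685141669 / 15059072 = -13439813999.50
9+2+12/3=15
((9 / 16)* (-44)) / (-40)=99 / 160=0.62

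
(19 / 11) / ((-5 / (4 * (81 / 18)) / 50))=-3420 / 11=-310.91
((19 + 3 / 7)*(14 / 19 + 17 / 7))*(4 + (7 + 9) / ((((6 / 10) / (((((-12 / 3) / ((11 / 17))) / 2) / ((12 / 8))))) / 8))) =-2469107744 / 92169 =-26788.92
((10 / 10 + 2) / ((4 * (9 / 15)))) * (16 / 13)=20 / 13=1.54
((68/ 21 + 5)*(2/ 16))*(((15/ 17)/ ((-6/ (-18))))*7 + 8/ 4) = 60377/ 2856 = 21.14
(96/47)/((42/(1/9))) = 0.01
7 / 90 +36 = 3247 / 90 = 36.08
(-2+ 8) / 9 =0.67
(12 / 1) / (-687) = -4 / 229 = -0.02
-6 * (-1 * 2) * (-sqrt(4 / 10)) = -12 * sqrt(10) / 5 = -7.59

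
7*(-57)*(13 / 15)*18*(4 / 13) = -9576 / 5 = -1915.20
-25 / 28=-0.89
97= 97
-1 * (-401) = 401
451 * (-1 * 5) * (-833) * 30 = 56352450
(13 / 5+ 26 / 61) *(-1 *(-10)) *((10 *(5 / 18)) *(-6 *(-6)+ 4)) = 1846000 / 549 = 3362.48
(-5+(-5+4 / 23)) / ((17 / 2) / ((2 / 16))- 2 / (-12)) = -1356 / 9407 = -0.14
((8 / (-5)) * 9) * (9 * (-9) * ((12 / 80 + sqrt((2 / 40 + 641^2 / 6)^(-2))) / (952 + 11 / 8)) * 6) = 29749568544 / 27015445475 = 1.10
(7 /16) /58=7 /928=0.01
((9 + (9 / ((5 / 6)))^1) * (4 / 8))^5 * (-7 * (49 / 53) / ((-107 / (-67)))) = -218547023367519 / 567100000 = -385376.52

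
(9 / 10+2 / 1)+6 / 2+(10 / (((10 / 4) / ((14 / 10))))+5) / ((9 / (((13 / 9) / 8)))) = 3961 / 648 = 6.11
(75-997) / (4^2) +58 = 3 / 8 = 0.38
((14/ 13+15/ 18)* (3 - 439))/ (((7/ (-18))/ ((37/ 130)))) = 3605502/ 5915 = 609.55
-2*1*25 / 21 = -50 / 21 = -2.38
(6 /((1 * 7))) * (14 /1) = 12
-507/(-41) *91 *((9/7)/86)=16.82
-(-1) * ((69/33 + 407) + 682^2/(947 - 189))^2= 18178984197124/17380561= 1045937.71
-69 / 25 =-2.76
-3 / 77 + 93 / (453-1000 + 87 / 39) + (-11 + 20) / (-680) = -41329173 / 185406760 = -0.22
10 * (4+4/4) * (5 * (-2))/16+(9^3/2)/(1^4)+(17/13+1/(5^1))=87037/260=334.76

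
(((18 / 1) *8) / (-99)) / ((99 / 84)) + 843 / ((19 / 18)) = 5499650 / 6897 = 797.40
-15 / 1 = -15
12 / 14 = 6 / 7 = 0.86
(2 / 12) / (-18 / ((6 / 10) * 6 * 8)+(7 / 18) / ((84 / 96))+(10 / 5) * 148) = 12 / 21299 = 0.00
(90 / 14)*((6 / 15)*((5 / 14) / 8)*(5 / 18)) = 25 / 784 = 0.03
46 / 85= 0.54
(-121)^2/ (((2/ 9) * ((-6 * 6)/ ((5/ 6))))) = -73205/ 48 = -1525.10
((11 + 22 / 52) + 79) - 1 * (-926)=26427 / 26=1016.42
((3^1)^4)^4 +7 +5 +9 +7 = 43046749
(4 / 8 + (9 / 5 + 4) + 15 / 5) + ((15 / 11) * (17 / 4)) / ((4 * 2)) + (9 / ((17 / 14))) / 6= 336891 / 29920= 11.26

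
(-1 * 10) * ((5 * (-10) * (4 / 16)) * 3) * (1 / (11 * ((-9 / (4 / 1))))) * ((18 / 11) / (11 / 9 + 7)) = -3.02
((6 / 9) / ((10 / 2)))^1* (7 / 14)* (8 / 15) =8 / 225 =0.04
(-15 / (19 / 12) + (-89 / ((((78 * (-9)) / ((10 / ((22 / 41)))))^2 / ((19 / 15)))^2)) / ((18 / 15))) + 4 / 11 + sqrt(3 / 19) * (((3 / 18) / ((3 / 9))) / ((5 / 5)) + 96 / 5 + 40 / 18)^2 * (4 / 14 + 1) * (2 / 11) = -33234567049798406311 / 3648098449621825056 + 3892729 * sqrt(57) / 658350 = 35.53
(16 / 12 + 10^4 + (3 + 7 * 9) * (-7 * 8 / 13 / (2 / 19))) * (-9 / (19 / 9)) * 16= -122997312 / 247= -497964.83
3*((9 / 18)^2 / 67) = 0.01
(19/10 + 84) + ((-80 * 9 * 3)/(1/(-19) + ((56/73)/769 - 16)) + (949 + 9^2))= 71362916813/57069070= 1250.47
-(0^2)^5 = 0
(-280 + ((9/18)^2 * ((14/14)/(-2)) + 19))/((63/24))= -2089/21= -99.48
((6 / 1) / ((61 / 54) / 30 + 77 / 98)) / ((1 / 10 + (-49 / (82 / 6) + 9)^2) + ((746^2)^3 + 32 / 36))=1470538800 / 34781836279678702190556719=0.00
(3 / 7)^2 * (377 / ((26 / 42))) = 783 / 7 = 111.86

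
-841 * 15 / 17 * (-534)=6736410 / 17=396259.41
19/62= 0.31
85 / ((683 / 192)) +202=154286 / 683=225.89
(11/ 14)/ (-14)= -11/ 196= -0.06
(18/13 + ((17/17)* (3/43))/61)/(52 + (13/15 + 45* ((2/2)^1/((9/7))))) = 708795/44942482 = 0.02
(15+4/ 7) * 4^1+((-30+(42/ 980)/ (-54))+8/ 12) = 41519/ 1260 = 32.95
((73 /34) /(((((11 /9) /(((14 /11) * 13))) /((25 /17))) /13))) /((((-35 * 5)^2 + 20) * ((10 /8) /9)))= 1036308 /7937963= 0.13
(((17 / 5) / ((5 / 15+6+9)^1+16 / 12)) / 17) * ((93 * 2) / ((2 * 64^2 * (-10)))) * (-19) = 0.00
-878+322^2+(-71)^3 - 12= -255117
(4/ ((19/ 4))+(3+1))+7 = 225/ 19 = 11.84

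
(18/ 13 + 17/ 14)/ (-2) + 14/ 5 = 2731/ 1820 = 1.50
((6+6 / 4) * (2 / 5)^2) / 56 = 3 / 140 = 0.02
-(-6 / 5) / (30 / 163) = 163 / 25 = 6.52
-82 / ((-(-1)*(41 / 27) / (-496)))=26784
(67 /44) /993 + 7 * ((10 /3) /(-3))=-1019279 /131076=-7.78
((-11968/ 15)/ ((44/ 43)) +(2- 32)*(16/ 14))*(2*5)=-8140.19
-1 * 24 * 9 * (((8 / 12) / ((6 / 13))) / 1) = -312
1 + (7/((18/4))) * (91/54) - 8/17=13016/4131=3.15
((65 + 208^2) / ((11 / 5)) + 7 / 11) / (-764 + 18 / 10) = -1083260 / 41921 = -25.84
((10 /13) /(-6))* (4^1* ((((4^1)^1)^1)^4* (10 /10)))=-5120 /39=-131.28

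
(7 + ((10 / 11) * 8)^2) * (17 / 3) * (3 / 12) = 123199 / 1452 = 84.85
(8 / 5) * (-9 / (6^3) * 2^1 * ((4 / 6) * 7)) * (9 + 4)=-364 / 45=-8.09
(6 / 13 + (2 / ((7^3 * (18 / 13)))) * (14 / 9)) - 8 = -388624 / 51597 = -7.53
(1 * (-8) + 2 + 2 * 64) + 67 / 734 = 89615 / 734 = 122.09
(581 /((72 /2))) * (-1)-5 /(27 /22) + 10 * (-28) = -32423 /108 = -300.21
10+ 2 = 12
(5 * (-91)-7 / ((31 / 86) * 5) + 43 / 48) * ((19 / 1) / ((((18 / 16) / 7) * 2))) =-453188323 / 16740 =-27072.18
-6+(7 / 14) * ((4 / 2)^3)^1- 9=-11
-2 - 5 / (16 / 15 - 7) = -1.16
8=8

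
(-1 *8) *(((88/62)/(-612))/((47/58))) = 5104/222921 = 0.02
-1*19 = -19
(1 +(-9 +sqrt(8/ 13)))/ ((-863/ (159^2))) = 202248/ 863 - 50562*sqrt(26)/ 11219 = 211.37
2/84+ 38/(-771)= -275/10794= -0.03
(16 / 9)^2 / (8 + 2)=128 / 405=0.32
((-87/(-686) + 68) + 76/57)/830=142949/1708140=0.08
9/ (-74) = -9/ 74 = -0.12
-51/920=-0.06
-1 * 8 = -8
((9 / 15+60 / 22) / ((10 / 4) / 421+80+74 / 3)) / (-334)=-231129 / 2428541555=-0.00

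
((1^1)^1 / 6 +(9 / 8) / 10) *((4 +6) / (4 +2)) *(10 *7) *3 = 2345 / 24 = 97.71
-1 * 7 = -7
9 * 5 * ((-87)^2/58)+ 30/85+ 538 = 217969/34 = 6410.85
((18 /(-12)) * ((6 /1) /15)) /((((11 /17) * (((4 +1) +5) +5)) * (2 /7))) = -119 /550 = -0.22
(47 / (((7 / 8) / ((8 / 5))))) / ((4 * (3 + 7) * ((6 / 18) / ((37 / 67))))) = 41736 / 11725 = 3.56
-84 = -84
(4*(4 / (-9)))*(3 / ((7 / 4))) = -64 / 21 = -3.05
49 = 49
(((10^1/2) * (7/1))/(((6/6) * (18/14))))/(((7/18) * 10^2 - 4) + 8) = 245/386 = 0.63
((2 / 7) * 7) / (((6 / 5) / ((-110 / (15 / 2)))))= -220 / 9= -24.44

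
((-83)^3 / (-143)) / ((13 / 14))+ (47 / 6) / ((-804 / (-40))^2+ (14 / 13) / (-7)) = 12608272338152 / 2927997501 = 4306.11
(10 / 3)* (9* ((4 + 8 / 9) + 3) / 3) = 710 / 9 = 78.89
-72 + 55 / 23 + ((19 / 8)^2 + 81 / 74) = -3424341 / 54464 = -62.87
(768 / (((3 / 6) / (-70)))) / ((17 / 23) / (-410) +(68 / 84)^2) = -447135897600 / 2717773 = -164522.90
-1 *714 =-714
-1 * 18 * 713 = -12834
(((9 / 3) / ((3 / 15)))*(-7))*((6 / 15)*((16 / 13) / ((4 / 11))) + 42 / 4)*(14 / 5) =-226527 / 65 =-3485.03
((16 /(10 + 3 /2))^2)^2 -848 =-236256592 /279841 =-844.25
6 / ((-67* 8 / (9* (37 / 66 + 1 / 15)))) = -1863 / 29480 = -0.06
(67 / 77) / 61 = 67 / 4697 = 0.01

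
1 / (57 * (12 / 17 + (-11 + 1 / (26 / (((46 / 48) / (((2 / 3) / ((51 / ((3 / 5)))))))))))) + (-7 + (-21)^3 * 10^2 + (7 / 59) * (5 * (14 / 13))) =-1601925292402919 / 1729742235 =-926106.36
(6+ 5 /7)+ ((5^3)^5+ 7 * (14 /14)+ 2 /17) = 3631591798521 /119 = 30517578138.83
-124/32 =-3.88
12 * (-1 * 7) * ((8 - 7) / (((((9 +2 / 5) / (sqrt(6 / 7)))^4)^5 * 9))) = -7688671875000000000000 / 111645061901724298056602371105742792390407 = -0.00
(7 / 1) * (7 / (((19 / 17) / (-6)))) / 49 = -102 / 19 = -5.37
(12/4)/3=1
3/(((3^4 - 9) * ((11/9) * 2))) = 0.02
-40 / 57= -0.70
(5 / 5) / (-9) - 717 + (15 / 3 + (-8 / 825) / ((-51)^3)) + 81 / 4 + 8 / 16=-302642151043 / 437748300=-691.36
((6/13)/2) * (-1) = -3/13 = -0.23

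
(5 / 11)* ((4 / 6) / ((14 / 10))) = 50 / 231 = 0.22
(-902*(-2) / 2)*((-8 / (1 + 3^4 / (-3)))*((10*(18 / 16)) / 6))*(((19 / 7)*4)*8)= 4113120 / 91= 45199.12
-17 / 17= -1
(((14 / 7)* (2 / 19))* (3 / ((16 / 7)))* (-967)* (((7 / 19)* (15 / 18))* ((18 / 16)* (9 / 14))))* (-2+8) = -8224335 / 23104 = -355.97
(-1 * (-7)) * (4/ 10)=14/ 5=2.80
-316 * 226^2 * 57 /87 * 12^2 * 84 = -3709363037184 /29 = -127909070247.72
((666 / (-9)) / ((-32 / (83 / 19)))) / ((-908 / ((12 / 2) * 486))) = -2238759 / 69008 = -32.44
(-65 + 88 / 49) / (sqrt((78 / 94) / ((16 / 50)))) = -6194 * sqrt(3666) / 9555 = -39.25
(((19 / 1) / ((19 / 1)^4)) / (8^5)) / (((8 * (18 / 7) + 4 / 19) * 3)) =7 / 98088124416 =0.00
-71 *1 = -71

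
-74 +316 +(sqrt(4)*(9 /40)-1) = 4829 /20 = 241.45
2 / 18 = 1 / 9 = 0.11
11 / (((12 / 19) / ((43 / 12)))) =8987 / 144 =62.41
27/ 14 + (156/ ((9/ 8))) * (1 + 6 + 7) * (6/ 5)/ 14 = 11783/ 70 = 168.33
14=14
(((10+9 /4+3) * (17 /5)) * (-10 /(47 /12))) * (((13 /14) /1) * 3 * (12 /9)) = -161772 /329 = -491.71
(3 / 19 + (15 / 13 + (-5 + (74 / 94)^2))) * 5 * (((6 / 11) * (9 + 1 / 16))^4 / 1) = -18733930877503125 / 2045047383808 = -9160.63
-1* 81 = -81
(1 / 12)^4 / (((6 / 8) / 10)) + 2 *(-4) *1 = -62203 / 7776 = -8.00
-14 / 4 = -7 / 2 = -3.50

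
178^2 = 31684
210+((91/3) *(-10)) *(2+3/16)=-10885/24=-453.54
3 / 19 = 0.16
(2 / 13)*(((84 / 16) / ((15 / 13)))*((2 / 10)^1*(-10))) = -7 / 5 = -1.40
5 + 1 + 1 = 7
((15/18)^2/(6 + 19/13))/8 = 325/27936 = 0.01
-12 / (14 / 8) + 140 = 133.14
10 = 10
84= 84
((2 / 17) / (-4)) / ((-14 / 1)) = 1 / 476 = 0.00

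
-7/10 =-0.70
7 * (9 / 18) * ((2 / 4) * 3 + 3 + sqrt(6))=24.32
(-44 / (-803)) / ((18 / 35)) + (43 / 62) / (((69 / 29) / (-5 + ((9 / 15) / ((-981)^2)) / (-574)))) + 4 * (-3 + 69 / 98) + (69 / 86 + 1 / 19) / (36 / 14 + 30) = -656598622772167252717 / 62483592342413644920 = -10.51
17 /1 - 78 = -61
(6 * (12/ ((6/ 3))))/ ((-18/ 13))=-26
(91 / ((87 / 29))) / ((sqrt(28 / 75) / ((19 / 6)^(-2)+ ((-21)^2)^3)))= 670834010535*sqrt(21) / 722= 4257822205.02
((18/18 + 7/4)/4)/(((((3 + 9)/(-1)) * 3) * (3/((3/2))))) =-11/1152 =-0.01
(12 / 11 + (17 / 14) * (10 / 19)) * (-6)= -15186 / 1463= -10.38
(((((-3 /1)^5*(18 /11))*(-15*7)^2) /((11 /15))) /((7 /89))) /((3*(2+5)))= -437946750 /121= -3619394.63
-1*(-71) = 71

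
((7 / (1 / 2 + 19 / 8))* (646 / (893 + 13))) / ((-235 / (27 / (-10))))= 81396 / 4080775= 0.02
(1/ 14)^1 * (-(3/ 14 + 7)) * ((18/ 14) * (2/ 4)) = -909/ 2744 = -0.33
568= 568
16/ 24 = 2/ 3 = 0.67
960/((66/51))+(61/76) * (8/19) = 2947102/3971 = 742.16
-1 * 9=-9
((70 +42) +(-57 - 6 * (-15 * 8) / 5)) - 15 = 184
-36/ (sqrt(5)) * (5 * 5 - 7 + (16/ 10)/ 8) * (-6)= 19656 * sqrt(5)/ 25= 1758.09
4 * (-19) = -76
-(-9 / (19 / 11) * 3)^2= -88209 / 361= -244.35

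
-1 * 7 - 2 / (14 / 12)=-61 / 7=-8.71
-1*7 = -7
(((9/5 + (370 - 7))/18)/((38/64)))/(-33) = -512/495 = -1.03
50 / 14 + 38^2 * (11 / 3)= 111263 / 21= 5298.24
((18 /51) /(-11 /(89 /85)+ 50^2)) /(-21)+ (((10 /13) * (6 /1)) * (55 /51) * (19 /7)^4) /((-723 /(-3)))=31761838319318 /28333657089465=1.12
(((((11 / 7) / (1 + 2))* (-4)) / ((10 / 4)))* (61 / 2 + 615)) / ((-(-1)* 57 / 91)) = -738452 / 855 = -863.69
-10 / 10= -1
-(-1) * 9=9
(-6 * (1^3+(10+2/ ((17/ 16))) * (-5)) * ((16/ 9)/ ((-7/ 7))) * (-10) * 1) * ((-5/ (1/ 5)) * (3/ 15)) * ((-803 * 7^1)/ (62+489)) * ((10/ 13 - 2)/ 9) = -43460.54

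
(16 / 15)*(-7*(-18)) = 672 / 5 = 134.40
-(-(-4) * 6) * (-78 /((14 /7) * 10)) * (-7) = -3276 /5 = -655.20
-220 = -220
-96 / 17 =-5.65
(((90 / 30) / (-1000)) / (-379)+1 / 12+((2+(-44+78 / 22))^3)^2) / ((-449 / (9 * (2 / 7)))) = -19539971397654766625397 / 1055139074258500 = -18518858.67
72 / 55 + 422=423.31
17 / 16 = 1.06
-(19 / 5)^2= -361 / 25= -14.44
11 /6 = 1.83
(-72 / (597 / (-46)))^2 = 1218816 / 39601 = 30.78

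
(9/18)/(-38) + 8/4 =151/76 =1.99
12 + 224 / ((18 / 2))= 332 / 9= 36.89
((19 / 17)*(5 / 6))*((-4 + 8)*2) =380 / 51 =7.45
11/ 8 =1.38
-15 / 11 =-1.36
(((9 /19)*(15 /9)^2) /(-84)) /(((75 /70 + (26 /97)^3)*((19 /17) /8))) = -1551544100 /15092860197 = -0.10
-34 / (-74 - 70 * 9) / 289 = 1 / 5984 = 0.00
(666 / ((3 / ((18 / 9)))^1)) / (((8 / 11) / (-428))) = -261294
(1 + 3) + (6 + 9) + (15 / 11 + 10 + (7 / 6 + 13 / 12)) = 1435 / 44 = 32.61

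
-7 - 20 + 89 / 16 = -21.44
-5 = -5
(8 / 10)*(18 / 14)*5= 36 / 7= 5.14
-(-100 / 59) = 100 / 59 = 1.69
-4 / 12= -1 / 3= -0.33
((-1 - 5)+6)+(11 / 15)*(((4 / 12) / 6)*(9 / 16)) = 11 / 480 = 0.02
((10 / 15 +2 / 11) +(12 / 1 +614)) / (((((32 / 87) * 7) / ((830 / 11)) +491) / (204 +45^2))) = 554922946290 / 195016657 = 2845.52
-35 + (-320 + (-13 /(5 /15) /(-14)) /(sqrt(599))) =-355 + 39 * sqrt(599) /8386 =-354.89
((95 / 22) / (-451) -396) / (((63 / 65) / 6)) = -255398455 / 104181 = -2451.49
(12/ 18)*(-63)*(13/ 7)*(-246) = 19188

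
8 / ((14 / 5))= 20 / 7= 2.86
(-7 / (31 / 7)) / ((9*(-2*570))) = 49 / 318060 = 0.00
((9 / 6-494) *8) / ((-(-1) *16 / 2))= -492.50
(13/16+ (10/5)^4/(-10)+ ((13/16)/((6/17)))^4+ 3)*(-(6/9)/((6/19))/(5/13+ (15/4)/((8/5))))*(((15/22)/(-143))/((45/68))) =4155978349951/24604806758400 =0.17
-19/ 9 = -2.11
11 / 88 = 1 / 8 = 0.12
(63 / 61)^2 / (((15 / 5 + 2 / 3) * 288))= 1323 / 1309792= 0.00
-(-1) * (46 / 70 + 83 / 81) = 4768 / 2835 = 1.68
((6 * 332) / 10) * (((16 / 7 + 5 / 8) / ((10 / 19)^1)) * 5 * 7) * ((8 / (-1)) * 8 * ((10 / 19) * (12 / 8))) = -1948176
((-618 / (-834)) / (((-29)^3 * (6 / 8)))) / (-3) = 412 / 30510639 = 0.00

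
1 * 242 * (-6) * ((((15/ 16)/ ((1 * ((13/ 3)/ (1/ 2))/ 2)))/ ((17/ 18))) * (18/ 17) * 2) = -2646270/ 3757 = -704.36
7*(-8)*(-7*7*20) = 54880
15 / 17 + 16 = 287 / 17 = 16.88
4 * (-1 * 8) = -32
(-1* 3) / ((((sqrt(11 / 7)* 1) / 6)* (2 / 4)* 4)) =-9* sqrt(77) / 11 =-7.18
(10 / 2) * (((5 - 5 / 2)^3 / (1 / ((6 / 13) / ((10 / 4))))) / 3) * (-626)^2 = 1884019.23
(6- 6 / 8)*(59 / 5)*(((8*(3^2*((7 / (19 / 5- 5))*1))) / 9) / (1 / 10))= -28910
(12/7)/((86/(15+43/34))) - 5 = -3418/731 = -4.68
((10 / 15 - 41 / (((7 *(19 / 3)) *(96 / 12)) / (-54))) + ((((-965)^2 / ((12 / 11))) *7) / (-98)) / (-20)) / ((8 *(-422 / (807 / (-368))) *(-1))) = -10494610249 / 5287518208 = -1.98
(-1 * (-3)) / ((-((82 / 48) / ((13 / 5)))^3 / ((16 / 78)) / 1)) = -18690048 / 8615125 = -2.17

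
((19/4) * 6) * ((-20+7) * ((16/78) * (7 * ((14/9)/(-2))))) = 3724/9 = 413.78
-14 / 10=-7 / 5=-1.40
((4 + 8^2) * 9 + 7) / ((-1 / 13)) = -8047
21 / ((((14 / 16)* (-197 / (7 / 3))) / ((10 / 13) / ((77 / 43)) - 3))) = 20584 / 28171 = 0.73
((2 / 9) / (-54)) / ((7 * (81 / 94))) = -94 / 137781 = -0.00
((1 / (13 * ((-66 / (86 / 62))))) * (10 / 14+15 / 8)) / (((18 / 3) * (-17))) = 6235 / 151927776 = 0.00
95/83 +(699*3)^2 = 364985042/83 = 4397410.14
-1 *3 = -3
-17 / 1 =-17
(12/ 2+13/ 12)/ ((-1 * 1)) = -85/ 12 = -7.08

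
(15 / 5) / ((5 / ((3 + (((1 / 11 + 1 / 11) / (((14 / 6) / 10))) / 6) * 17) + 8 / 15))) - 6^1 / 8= 20749 / 7700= 2.69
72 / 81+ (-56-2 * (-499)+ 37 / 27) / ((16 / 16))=25495 / 27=944.26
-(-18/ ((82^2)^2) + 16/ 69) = -361696787/ 1559820072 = -0.23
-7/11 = -0.64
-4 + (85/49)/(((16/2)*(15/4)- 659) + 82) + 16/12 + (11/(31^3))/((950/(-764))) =-2.67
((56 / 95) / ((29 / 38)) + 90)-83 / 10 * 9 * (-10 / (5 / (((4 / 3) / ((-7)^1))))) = 12650 / 203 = 62.32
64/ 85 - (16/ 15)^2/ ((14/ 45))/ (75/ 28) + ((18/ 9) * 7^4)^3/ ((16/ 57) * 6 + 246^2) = 3353050702202314/ 1832551125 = 1829717.41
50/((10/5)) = 25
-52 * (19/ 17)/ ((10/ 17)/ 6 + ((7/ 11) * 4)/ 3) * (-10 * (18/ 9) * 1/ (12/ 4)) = 217360/ 531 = 409.34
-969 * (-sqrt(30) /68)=57 * sqrt(30) /4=78.05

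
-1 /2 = -0.50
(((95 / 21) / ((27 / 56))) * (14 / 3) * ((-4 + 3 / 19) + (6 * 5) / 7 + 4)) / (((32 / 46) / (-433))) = -9809615 / 81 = -121106.36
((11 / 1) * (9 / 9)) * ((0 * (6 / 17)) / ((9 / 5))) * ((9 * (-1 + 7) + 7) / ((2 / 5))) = 0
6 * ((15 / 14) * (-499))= -3207.86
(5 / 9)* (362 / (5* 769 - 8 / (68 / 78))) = 30770 / 586881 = 0.05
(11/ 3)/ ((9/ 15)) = 6.11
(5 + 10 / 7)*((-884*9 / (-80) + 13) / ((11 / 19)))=384579 / 308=1248.63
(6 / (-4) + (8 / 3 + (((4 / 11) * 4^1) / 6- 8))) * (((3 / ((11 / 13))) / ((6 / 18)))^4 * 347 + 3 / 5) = -29271674.10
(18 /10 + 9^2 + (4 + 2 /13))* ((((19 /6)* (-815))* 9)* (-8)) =210050928 /13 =16157763.69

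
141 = 141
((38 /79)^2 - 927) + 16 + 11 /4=-22667777 /24964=-908.02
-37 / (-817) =37 / 817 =0.05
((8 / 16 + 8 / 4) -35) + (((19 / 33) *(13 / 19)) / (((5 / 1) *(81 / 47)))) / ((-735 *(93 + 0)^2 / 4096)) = -5522502861187 / 169923010950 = -32.50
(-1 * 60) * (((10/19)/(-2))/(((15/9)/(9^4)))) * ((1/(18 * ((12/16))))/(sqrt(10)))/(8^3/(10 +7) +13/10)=1487160 * sqrt(10)/101479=46.34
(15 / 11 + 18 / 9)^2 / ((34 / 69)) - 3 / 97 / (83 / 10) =760382091 / 33121814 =22.96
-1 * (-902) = 902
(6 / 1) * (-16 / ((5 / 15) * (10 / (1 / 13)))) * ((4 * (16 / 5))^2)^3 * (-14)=138538465099776 / 1015625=136407104.10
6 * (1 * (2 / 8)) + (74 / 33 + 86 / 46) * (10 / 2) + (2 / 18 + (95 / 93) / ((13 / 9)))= 41987591 / 1835262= 22.88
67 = 67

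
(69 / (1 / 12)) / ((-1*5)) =-828 / 5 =-165.60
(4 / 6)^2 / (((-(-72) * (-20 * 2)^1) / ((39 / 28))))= -0.00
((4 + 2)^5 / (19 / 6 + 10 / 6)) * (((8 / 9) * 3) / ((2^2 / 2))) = 62208 / 29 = 2145.10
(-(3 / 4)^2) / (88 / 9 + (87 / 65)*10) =-1053 / 43360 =-0.02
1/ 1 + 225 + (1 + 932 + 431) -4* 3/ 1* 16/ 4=1542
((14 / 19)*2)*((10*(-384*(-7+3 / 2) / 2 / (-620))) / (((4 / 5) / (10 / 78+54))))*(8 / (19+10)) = -104030080 / 222053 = -468.49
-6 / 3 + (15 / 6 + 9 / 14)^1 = 8 / 7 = 1.14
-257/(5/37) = -9509/5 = -1901.80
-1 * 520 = -520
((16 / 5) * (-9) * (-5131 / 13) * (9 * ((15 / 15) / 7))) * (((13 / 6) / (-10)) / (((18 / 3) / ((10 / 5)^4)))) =-211104 / 25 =-8444.16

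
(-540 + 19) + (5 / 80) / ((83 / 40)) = -86481 / 166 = -520.97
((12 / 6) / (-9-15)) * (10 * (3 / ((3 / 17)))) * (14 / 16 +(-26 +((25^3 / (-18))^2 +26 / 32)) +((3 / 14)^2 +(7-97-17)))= -10673013.40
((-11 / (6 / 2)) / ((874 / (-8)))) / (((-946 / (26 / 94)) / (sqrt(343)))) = -182*sqrt(7) / 2649531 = -0.00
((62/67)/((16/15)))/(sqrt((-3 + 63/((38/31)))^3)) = 2945*sqrt(69882)/302118276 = 0.00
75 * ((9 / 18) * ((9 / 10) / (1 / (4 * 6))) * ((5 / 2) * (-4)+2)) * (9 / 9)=-6480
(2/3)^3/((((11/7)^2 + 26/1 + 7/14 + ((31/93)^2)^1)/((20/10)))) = 1568/76947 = 0.02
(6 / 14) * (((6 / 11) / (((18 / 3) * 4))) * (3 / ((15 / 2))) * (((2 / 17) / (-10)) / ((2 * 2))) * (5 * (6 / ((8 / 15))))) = -27 / 41888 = -0.00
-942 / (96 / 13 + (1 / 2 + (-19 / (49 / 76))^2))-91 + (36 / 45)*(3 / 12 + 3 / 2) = -8267399476 / 91176235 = -90.67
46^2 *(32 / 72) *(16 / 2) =67712 / 9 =7523.56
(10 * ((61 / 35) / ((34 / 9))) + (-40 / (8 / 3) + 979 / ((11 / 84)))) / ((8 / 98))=1554714 / 17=91453.76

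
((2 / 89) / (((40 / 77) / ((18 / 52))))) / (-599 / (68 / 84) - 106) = -11781 / 665552680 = -0.00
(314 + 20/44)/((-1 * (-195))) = 1153/715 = 1.61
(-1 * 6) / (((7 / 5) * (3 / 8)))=-80 / 7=-11.43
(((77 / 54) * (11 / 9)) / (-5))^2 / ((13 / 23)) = 16500407 / 76763700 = 0.21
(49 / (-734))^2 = 2401 / 538756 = 0.00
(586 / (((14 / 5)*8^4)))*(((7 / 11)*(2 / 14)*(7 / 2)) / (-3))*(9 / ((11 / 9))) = -39555 / 991232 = -0.04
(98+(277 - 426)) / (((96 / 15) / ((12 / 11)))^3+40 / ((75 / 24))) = -172125 / 724672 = -0.24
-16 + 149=133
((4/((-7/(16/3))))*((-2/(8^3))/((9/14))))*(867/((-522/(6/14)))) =-289/21924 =-0.01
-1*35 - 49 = -84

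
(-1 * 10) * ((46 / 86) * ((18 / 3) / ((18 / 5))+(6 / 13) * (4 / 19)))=-300610 / 31863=-9.43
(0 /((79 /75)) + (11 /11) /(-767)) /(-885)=1 /678795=0.00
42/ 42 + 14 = 15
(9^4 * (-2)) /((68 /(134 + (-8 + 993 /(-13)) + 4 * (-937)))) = 315446319 /442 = 713679.45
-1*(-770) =770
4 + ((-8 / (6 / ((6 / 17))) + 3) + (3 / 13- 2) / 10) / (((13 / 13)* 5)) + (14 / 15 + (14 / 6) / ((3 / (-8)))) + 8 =714211 / 99450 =7.18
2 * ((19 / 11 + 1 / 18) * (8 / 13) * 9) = 2824 / 143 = 19.75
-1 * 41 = -41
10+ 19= 29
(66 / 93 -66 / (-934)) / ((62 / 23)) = 0.29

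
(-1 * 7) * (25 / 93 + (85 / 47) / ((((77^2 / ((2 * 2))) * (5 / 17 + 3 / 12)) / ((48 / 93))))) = -258873035 / 136982769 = -1.89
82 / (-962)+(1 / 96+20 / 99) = 193825 / 1523808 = 0.13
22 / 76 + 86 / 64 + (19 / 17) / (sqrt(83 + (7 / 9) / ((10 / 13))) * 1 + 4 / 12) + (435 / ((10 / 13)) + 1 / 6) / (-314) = -705399295 / 4084466784 + 19 * sqrt(75610) / 42789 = -0.05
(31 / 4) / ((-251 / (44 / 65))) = -341 / 16315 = -0.02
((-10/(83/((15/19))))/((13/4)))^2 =360000/420291001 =0.00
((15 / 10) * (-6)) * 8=-72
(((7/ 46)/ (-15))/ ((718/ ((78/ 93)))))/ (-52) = 7/ 30716040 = 0.00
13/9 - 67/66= 85/198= 0.43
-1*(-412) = 412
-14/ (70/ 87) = -87/ 5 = -17.40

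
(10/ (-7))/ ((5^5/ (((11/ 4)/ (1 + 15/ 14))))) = -11/ 18125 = -0.00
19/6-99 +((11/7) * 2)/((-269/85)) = -1093945/11298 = -96.83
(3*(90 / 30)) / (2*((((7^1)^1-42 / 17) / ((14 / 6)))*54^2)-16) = 153 / 192184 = 0.00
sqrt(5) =2.24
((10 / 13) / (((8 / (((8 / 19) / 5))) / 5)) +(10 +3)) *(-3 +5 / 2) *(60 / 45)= -6442 / 741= -8.69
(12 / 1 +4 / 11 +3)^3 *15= 72402135 / 1331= 54396.80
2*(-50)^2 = 5000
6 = 6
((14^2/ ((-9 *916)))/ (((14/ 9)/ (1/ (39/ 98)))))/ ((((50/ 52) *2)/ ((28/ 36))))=-2401/ 154575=-0.02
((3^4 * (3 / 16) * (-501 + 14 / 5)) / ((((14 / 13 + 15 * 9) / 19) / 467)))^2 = 4875146488513747082169 / 20027910400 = 243417630254.31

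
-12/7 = -1.71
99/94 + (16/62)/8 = 3163/2914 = 1.09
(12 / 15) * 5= 4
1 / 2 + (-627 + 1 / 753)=-943507 / 1506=-626.50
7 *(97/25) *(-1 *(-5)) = 679/5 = 135.80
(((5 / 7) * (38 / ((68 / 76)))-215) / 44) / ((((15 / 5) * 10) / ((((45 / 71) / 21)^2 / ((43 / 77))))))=-329625 / 1444508632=-0.00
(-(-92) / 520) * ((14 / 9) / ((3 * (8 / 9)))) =161 / 1560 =0.10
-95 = -95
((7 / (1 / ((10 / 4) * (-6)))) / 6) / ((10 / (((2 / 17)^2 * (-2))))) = 0.05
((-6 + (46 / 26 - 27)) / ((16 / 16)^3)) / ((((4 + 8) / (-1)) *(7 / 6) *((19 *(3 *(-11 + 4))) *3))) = -29 / 15561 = -0.00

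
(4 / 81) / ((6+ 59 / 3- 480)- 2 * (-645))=4 / 67689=0.00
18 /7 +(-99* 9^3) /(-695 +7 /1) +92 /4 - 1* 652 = -2511683 /4816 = -521.53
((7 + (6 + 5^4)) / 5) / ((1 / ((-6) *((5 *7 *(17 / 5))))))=-455532 / 5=-91106.40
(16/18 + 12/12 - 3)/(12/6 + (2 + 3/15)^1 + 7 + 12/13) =-0.09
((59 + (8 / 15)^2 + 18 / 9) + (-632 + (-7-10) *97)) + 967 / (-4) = -2215319 / 900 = -2461.47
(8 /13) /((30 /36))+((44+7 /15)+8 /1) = 2075 /39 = 53.21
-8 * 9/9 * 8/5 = -64/5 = -12.80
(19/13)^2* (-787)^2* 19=4248251971/169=25137585.63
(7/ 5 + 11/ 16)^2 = 27889/ 6400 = 4.36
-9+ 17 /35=-298 /35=-8.51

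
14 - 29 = -15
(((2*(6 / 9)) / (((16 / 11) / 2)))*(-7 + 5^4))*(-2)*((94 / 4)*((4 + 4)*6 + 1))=-2609299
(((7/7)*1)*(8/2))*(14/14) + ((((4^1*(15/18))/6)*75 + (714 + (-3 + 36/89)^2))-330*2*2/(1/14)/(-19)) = 785169038/451497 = 1739.03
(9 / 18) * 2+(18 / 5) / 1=23 / 5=4.60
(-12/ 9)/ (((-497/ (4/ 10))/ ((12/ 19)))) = 32/ 47215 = 0.00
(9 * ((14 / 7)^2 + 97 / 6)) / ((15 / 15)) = 181.50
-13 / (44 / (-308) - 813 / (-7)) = -13 / 116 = -0.11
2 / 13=0.15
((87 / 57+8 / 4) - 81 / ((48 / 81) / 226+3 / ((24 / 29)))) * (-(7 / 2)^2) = 31631531 / 137332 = 230.33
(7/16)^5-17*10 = -178241113/1048576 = -169.98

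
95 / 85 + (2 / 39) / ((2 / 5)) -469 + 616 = 98287 / 663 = 148.25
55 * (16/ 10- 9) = -407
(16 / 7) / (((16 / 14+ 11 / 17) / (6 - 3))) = 272 / 71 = 3.83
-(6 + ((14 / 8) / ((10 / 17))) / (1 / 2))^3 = -13651919 / 8000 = -1706.49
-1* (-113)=113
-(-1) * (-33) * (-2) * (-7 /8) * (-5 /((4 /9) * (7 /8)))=1485 /2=742.50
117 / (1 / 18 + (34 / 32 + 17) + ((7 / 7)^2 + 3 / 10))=84240 / 13981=6.03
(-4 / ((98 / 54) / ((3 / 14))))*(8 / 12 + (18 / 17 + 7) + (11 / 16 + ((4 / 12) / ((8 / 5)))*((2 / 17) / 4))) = -14823 / 3332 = -4.45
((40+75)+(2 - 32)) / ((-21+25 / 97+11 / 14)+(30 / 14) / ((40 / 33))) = -461720 / 98801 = -4.67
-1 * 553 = -553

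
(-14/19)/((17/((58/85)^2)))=-47096/2333675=-0.02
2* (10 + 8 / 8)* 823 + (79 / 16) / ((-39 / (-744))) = 473205 / 26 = 18200.19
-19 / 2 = -9.50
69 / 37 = 1.86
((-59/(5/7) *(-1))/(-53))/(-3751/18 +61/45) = 2478/329183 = 0.01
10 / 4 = 5 / 2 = 2.50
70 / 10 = 7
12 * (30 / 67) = 360 / 67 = 5.37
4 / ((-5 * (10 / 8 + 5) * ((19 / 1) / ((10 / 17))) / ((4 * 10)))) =-256 / 1615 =-0.16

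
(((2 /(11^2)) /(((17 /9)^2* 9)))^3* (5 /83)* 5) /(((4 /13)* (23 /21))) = 9950850 /81631084745773981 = 0.00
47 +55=102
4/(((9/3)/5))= 20/3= 6.67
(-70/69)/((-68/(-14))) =-245/1173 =-0.21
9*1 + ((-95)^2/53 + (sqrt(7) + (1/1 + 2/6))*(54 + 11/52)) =2819*sqrt(7)/52 + 519985/2067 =395.00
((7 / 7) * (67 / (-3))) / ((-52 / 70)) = 2345 / 78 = 30.06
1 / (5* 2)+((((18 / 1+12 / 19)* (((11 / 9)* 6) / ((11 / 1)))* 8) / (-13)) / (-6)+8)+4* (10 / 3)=56087 / 2470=22.71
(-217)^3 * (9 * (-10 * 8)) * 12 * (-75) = -6621466824000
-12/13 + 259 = 3355/13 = 258.08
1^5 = 1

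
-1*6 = -6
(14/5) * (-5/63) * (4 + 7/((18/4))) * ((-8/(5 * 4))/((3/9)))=40/27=1.48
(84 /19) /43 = 84 /817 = 0.10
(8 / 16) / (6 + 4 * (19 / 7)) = 7 / 236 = 0.03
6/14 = 3/7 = 0.43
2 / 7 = 0.29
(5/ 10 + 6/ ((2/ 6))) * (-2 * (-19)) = 703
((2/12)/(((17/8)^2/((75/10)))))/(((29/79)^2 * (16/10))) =312050/243049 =1.28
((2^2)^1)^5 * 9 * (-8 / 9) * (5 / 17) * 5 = -204800 / 17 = -12047.06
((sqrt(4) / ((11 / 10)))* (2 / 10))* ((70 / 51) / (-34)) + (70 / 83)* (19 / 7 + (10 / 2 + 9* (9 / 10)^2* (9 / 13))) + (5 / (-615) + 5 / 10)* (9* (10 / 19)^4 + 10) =2933578366848163 / 183277956157010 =16.01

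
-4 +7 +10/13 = 49/13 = 3.77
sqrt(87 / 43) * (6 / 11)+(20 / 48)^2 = 0.95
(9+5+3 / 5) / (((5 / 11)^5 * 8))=11756723 / 125000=94.05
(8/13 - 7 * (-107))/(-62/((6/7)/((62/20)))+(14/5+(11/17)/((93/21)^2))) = -4776121950/1410636773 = -3.39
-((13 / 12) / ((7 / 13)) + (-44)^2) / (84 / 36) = -162793 / 196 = -830.58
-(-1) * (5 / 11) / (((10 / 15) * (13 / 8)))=60 / 143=0.42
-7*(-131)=917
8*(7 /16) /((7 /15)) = 15 /2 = 7.50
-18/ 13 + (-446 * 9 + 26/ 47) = -2453062/ 611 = -4014.83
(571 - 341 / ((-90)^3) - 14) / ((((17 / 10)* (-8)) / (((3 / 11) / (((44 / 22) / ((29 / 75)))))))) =-11775546889 / 5452920000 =-2.16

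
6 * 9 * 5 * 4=1080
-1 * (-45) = 45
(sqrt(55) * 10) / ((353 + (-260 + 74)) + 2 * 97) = 10 * sqrt(55) / 361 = 0.21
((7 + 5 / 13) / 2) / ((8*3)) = 2 / 13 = 0.15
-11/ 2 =-5.50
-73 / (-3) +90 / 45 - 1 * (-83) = 328 / 3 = 109.33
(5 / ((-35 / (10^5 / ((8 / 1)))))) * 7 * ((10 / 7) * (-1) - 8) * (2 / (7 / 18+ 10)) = 2700000 / 119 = 22689.08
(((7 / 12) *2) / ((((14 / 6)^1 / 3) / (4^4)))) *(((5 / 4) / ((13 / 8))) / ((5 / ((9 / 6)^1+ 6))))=5760 / 13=443.08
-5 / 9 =-0.56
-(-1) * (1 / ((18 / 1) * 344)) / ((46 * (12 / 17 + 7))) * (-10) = -85 / 18656496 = -0.00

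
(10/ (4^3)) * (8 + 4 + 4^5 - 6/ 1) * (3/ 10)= 1545/ 32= 48.28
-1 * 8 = -8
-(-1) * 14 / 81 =14 / 81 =0.17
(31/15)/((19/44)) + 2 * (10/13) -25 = -69193/3705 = -18.68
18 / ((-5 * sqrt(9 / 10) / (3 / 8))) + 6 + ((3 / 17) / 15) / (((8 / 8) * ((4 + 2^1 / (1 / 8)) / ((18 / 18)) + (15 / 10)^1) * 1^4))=4.58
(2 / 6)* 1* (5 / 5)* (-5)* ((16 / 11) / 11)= -80 / 363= -0.22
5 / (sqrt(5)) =sqrt(5) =2.24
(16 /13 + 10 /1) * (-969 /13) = -141474 /169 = -837.12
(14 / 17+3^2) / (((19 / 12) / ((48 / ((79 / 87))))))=8368704 / 25517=327.97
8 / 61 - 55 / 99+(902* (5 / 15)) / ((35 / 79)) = 13032059 / 19215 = 678.22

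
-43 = -43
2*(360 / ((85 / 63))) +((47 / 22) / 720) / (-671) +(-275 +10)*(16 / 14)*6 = -1623375964633 / 1264808160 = -1283.50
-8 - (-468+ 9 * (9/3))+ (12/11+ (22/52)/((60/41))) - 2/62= 231055631/531960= 434.35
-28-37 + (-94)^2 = 8771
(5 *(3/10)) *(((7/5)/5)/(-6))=-7/100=-0.07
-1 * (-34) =34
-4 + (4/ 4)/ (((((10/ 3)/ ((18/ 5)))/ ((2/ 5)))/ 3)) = -338/ 125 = -2.70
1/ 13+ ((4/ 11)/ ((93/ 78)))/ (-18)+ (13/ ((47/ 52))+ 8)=42084115/ 1875159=22.44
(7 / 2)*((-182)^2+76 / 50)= 2898483 / 25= 115939.32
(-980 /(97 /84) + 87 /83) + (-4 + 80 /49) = -335315845 /394499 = -849.98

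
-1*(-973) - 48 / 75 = 24309 / 25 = 972.36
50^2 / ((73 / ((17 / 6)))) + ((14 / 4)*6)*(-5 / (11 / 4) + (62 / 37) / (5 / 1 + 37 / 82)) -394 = -4365332396 / 13280817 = -328.69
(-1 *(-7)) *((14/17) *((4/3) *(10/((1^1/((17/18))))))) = 1960/27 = 72.59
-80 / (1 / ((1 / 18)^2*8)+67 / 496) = -7936 / 4031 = -1.97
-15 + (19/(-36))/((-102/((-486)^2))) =41043/34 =1207.15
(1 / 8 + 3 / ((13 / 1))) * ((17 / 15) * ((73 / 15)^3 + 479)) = 630774409 / 2632500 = 239.61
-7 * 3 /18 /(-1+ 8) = -1 /6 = -0.17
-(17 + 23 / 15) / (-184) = 139 / 1380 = 0.10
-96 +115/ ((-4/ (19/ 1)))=-2569/ 4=-642.25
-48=-48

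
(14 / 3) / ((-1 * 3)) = -14 / 9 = -1.56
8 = 8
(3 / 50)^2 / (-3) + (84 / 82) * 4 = 419877 / 102500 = 4.10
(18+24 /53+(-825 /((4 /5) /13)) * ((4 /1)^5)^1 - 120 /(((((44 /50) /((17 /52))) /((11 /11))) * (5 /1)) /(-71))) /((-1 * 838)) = 104039574321 /6351202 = 16381.08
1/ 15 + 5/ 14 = 89/ 210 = 0.42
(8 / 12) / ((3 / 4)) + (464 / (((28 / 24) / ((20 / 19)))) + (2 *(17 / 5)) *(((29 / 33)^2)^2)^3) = 466926299436960575256082 / 1109146527443734999065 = 420.98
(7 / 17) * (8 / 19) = 56 / 323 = 0.17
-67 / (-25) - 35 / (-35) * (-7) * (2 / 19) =923 / 475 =1.94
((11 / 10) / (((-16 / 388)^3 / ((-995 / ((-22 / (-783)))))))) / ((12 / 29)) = 1374696365463 / 1024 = 1342476919.40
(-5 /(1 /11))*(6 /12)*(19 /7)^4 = -7167655 /4802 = -1492.64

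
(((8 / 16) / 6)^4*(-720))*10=-25 / 72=-0.35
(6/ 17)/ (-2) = -3/ 17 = -0.18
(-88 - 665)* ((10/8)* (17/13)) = -64005/52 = -1230.87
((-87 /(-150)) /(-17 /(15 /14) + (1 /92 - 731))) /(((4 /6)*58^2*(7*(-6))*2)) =69 /16737934640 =0.00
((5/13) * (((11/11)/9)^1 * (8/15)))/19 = 8/6669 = 0.00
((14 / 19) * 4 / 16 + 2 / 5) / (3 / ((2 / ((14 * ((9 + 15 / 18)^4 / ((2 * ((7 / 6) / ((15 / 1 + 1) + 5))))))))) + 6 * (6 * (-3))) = 0.00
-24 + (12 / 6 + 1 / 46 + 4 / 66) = -33271 / 1518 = -21.92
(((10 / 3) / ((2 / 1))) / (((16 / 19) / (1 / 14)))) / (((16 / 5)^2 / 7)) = 0.10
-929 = -929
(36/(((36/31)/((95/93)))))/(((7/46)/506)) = 2211220/21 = 105296.19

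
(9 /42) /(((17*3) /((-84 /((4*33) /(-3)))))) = 3 /374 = 0.01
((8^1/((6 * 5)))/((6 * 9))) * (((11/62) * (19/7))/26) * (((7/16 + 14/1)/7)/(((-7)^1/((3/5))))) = -2299/142178400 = -0.00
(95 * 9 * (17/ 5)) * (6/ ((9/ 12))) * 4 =93024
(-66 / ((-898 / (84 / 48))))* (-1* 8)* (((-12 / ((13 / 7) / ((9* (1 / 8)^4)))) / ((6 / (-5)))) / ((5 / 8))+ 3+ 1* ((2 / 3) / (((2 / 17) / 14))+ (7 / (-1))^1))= -57928409 / 747136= -77.53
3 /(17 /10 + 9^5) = 30 /590507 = 0.00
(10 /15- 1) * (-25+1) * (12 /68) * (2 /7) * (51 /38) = 72 /133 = 0.54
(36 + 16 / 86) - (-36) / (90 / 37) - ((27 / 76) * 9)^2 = 50620977 / 1241840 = 40.76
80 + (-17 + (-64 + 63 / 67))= -4 / 67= -0.06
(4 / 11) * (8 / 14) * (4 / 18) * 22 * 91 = 832 / 9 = 92.44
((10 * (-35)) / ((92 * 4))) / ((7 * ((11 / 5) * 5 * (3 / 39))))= -325 / 2024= -0.16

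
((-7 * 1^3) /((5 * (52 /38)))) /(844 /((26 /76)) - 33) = -133 /316430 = -0.00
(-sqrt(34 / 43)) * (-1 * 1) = sqrt(1462) / 43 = 0.89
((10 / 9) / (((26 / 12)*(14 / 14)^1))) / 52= 5 / 507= 0.01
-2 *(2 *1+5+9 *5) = -104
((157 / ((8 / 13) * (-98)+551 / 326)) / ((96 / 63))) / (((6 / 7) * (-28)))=2328781 / 31797888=0.07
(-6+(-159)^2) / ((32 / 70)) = 884625 / 16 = 55289.06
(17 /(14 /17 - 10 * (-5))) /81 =289 /69984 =0.00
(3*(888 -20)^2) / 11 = 2260272 / 11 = 205479.27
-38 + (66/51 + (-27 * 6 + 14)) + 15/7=-21725/119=-182.56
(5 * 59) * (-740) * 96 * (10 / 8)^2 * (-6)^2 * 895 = -1055043900000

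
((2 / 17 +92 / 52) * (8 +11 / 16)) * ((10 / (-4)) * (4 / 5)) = -57963 / 1768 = -32.78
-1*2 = -2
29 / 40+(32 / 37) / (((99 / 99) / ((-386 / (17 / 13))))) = -6404799 / 25160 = -254.56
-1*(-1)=1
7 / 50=0.14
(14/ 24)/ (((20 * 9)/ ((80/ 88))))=7/ 2376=0.00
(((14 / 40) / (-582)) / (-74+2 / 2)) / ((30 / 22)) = 77 / 12745800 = 0.00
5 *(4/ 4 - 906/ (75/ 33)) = -1988.20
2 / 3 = 0.67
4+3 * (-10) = -26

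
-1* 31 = -31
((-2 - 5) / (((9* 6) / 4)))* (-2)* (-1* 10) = -280 / 27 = -10.37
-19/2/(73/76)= -722/73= -9.89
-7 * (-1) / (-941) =-7 / 941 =-0.01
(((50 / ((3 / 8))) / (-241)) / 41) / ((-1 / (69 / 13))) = 9200 / 128453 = 0.07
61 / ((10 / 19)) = 115.90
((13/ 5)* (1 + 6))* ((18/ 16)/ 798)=39/ 1520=0.03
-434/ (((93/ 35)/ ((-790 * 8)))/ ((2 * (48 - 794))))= -4620425600/ 3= -1540141866.67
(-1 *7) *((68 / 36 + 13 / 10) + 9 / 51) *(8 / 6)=-72086 / 2295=-31.41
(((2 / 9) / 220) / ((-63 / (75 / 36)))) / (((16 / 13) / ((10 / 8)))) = -325 / 9580032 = -0.00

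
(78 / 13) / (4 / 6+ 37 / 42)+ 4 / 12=821 / 195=4.21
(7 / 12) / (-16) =-7 / 192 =-0.04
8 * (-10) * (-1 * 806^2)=51970880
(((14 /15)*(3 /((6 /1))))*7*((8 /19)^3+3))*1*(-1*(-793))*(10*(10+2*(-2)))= 477886.15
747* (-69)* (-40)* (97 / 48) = 8332785 / 2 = 4166392.50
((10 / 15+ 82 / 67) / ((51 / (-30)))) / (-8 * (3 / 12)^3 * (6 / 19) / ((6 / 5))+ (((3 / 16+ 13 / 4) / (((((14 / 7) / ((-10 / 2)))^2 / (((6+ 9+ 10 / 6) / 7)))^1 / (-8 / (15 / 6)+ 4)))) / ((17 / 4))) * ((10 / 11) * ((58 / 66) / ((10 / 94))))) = -26685120 / 1734309673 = -0.02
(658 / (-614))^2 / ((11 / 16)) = 1.67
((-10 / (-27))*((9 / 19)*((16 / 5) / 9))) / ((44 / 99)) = 8 / 57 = 0.14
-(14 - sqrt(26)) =-14 + sqrt(26) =-8.90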